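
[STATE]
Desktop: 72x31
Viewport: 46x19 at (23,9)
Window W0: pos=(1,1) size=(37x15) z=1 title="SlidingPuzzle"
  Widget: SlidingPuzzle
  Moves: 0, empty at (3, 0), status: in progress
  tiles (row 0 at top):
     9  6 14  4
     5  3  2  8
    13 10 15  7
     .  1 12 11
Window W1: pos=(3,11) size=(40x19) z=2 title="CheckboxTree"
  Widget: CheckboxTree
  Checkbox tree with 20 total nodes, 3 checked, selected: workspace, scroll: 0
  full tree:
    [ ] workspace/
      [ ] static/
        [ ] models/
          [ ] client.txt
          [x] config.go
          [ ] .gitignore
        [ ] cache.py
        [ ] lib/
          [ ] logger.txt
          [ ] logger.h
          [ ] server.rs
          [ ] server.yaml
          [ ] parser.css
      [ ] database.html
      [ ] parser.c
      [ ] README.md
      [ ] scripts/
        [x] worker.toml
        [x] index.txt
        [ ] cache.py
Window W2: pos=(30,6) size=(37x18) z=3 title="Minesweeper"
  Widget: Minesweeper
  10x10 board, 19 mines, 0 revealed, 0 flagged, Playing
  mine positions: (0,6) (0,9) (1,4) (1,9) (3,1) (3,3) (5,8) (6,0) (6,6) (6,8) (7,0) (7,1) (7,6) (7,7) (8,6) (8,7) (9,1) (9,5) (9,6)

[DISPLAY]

       ┃■■■■■■■■■■                         ┃  
       ┃■■■■■■■■■■                         ┃  
━━━━━━━┃■■■■■■■■■■                         ┃  
       ┃■■■■■■■■■■                         ┃  
───────┃■■■■■■■■■■                         ┃  
       ┃■■■■■■■■■■                         ┃  
       ┃■■■■■■■■■■                         ┃  
       ┃■■■■■■■■■■                         ┃  
xt     ┃■■■■■■■■■■                         ┃  
o      ┃■■■■■■■■■■                         ┃  
re     ┃                                   ┃  
       ┃                                   ┃  
       ┃                                   ┃  
xt     ┃                                   ┃  
       ┗━━━━━━━━━━━━━━━━━━━━━━━━━━━━━━━━━━━┛  
s                  ┃                          
aml                ┃                          
ss                 ┃                          
l                  ┃                          


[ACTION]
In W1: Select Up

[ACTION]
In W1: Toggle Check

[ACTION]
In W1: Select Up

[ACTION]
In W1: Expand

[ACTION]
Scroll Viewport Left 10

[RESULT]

 15 │  7 │       ┃■■■■■■■■■■                  
────┼────┤       ┃■■■■■■■■■■                  
━━━━━━━━━━━━━━━━━┃■■■■■■■■■■                  
Tree             ┃■■■■■■■■■■                  
─────────────────┃■■■■■■■■■■                  
space/           ┃■■■■■■■■■■                  
atic/            ┃■■■■■■■■■■                  
models/          ┃■■■■■■■■■■                  
] client.txt     ┃■■■■■■■■■■                  
] config.go      ┃■■■■■■■■■■                  
] .gitignore     ┃                            
cache.py         ┃                            
lib/             ┃                            
] logger.txt     ┃                            
] logger.h       ┗━━━━━━━━━━━━━━━━━━━━━━━━━━━━
] server.rs                  ┃                
] server.yaml                ┃                
] parser.css                 ┃                
tabase.html                  ┃                


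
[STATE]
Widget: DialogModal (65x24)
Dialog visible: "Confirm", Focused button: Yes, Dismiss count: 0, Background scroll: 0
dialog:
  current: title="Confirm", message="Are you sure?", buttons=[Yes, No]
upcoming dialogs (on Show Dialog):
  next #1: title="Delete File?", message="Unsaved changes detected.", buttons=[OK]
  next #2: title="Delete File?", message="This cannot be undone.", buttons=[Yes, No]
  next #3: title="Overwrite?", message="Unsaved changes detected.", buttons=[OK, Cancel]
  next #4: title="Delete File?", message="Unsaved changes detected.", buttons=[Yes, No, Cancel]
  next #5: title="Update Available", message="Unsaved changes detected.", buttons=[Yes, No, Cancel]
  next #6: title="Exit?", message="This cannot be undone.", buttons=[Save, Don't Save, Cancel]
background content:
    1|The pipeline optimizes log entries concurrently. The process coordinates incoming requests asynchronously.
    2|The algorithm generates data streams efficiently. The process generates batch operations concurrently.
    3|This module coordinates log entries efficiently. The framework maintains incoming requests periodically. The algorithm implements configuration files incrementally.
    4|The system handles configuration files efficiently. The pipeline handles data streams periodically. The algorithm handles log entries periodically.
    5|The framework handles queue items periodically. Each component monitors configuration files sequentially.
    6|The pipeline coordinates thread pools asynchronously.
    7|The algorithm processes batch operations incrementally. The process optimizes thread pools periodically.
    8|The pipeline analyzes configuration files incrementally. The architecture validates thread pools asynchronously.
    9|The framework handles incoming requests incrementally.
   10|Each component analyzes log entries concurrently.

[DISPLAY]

The pipeline optimizes log entries concurrently. The process coor
The algorithm generates data streams efficiently. The process gen
This module coordinates log entries efficiently. The framework ma
The system handles configuration files efficiently. The pipeline 
The framework handles queue items periodically. Each component mo
The pipeline coordinates thread pools asynchronously.            
The algorithm processes batch operations incrementally. The proce
The pipeline analyzes configuration files incrementally. The arch
The framework handles incoming requests incrementally.           
Each component analyzes ┌───────────────┐rrently.                
                        │    Confirm    │                        
                        │ Are you sure? │                        
                        │   [Yes]  No   │                        
                        └───────────────┘                        
                                                                 
                                                                 
                                                                 
                                                                 
                                                                 
                                                                 
                                                                 
                                                                 
                                                                 
                                                                 


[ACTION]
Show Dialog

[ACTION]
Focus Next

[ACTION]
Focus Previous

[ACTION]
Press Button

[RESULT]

The pipeline optimizes log entries concurrently. The process coor
The algorithm generates data streams efficiently. The process gen
This module coordinates log entries efficiently. The framework ma
The system handles configuration files efficiently. The pipeline 
The framework handles queue items periodically. Each component mo
The pipeline coordinates thread pools asynchronously.            
The algorithm processes batch operations incrementally. The proce
The pipeline analyzes configuration files incrementally. The arch
The framework handles incoming requests incrementally.           
Each component analyzes log entries concurrently.                
                                                                 
                                                                 
                                                                 
                                                                 
                                                                 
                                                                 
                                                                 
                                                                 
                                                                 
                                                                 
                                                                 
                                                                 
                                                                 
                                                                 


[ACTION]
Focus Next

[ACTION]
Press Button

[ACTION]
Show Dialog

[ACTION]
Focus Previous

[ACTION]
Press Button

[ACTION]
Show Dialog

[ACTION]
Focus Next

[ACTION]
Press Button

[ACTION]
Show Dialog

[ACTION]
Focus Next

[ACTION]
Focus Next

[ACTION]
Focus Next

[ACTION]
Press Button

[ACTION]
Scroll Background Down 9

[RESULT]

Each component analyzes log entries concurrently.                
                                                                 
                                                                 
                                                                 
                                                                 
                                                                 
                                                                 
                                                                 
                                                                 
                                                                 
                                                                 
                                                                 
                                                                 
                                                                 
                                                                 
                                                                 
                                                                 
                                                                 
                                                                 
                                                                 
                                                                 
                                                                 
                                                                 
                                                                 


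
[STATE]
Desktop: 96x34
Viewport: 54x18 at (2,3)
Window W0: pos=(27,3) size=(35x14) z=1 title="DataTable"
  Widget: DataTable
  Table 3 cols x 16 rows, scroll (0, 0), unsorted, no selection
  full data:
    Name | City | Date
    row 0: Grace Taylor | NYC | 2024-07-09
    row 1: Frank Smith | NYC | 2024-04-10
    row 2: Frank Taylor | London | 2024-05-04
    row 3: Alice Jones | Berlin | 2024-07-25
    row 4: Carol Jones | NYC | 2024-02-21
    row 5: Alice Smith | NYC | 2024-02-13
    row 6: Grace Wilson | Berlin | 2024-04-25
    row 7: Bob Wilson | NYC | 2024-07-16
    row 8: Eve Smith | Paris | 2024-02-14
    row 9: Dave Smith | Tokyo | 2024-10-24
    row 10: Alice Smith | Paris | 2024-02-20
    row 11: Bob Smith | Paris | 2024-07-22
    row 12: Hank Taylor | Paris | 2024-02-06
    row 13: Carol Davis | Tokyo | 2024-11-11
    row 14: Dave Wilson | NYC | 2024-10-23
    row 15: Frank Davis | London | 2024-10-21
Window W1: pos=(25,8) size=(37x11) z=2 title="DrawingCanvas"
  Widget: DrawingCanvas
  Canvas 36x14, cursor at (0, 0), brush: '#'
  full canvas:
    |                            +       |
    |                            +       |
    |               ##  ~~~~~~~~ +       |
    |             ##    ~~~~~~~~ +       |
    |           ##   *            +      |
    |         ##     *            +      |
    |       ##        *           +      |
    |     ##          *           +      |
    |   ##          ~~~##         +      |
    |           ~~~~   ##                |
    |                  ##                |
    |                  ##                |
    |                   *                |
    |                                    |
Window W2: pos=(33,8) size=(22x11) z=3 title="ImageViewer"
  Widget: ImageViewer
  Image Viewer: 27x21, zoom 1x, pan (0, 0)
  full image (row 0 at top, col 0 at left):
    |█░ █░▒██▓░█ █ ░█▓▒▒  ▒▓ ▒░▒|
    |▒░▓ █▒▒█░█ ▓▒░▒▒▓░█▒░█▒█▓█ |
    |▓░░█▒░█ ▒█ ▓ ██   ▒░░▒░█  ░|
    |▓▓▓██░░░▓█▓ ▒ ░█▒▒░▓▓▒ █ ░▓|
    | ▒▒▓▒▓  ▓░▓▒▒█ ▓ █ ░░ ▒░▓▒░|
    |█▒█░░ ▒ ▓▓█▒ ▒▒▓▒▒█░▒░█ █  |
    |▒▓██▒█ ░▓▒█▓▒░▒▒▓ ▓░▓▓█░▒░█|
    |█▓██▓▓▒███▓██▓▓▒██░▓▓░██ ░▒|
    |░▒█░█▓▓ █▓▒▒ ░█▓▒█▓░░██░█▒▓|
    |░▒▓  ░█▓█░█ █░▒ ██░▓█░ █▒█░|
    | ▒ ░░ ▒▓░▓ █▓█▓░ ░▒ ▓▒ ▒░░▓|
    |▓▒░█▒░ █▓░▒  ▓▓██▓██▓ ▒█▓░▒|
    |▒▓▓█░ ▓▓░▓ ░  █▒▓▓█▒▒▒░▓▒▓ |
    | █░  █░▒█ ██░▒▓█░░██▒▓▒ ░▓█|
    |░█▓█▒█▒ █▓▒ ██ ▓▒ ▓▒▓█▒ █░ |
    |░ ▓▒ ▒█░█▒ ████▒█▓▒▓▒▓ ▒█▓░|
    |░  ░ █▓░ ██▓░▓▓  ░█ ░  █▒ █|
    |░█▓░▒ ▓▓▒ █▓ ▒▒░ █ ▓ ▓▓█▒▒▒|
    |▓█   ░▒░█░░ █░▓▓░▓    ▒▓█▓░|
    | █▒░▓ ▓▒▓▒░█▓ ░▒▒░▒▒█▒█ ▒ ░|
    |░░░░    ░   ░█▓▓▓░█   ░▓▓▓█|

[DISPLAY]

                         ┏━━━━━━━━━━━━━━━━━━━━━━━━━━━━
                         ┃ DataTable                  
                         ┠────────────────────────────
                         ┃Name        │City  │Date    
                         ┃────────────┼──────┼────────
                       ┏━━━━━━━┏━━━━━━━━━━━━━━━━━━━━┓━
                       ┃ Drawin┃ ImageViewer        ┃ 
                       ┠───────┠────────────────────┨─
                       ┃+      ┃█░ █░▒██▓░█ █ ░█▓▒▒ ┃ 
                       ┃       ┃▒░▓ █▒▒█░█ ▓▒░▒▒▓░█▒┃ 
                       ┃       ┃▓░░█▒░█ ▒█ ▓ ██   ▒░┃ 
                       ┃       ┃▓▓▓██░░░▓█▓ ▒ ░█▒▒░▓┃ 
                       ┃       ┃ ▒▒▓▒▓  ▓░▓▒▒█ ▓ █ ░┃+
                       ┃       ┃█▒█░░ ▒ ▓▓█▒ ▒▒▓▒▒█░┃+
                       ┃       ┃▒▓██▒█ ░▓▒█▓▒░▒▒▓ ▓░┃+
                       ┗━━━━━━━┗━━━━━━━━━━━━━━━━━━━━┛━
                                                      
                                                      


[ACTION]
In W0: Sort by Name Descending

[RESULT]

                         ┏━━━━━━━━━━━━━━━━━━━━━━━━━━━━
                         ┃ DataTable                  
                         ┠────────────────────────────
                         ┃Name       ▼│City  │Date    
                         ┃────────────┼──────┼────────
                       ┏━━━━━━━┏━━━━━━━━━━━━━━━━━━━━┓━
                       ┃ Drawin┃ ImageViewer        ┃ 
                       ┠───────┠────────────────────┨─
                       ┃+      ┃█░ █░▒██▓░█ █ ░█▓▒▒ ┃ 
                       ┃       ┃▒░▓ █▒▒█░█ ▓▒░▒▒▓░█▒┃ 
                       ┃       ┃▓░░█▒░█ ▒█ ▓ ██   ▒░┃ 
                       ┃       ┃▓▓▓██░░░▓█▓ ▒ ░█▒▒░▓┃ 
                       ┃       ┃ ▒▒▓▒▓  ▓░▓▒▒█ ▓ █ ░┃+
                       ┃       ┃█▒█░░ ▒ ▓▓█▒ ▒▒▓▒▒█░┃+
                       ┃       ┃▒▓██▒█ ░▓▒█▓▒░▒▒▓ ▓░┃+
                       ┗━━━━━━━┗━━━━━━━━━━━━━━━━━━━━┛━
                                                      
                                                      


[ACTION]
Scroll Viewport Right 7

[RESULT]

                  ┏━━━━━━━━━━━━━━━━━━━━━━━━━━━━━━━━━┓ 
                  ┃ DataTable                       ┃ 
                  ┠─────────────────────────────────┨ 
                  ┃Name       ▼│City  │Date         ┃ 
                  ┃────────────┼──────┼──────────   ┃ 
                ┏━━━━━━━┏━━━━━━━━━━━━━━━━━━━━┓━━━━━━┓ 
                ┃ Drawin┃ ImageViewer        ┃      ┃ 
                ┠───────┠────────────────────┨──────┨ 
                ┃+      ┃█░ █░▒██▓░█ █ ░█▓▒▒ ┃      ┃ 
                ┃       ┃▒░▓ █▒▒█░█ ▓▒░▒▒▓░█▒┃      ┃ 
                ┃       ┃▓░░█▒░█ ▒█ ▓ ██   ▒░┃      ┃ 
                ┃       ┃▓▓▓██░░░▓█▓ ▒ ░█▒▒░▓┃      ┃ 
                ┃       ┃ ▒▒▓▒▓  ▓░▓▒▒█ ▓ █ ░┃+     ┃ 
                ┃       ┃█▒█░░ ▒ ▓▓█▒ ▒▒▓▒▒█░┃+     ┃ 
                ┃       ┃▒▓██▒█ ░▓▒█▓▒░▒▒▓ ▓░┃+     ┃ 
                ┗━━━━━━━┗━━━━━━━━━━━━━━━━━━━━┛━━━━━━┛ 
                                                      
                                                      


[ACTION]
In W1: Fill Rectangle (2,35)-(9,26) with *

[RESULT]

                  ┏━━━━━━━━━━━━━━━━━━━━━━━━━━━━━━━━━┓ 
                  ┃ DataTable                       ┃ 
                  ┠─────────────────────────────────┨ 
                  ┃Name       ▼│City  │Date         ┃ 
                  ┃────────────┼──────┼──────────   ┃ 
                ┏━━━━━━━┏━━━━━━━━━━━━━━━━━━━━┓━━━━━━┓ 
                ┃ Drawin┃ ImageViewer        ┃      ┃ 
                ┠───────┠────────────────────┨──────┨ 
                ┃+      ┃█░ █░▒██▓░█ █ ░█▓▒▒ ┃      ┃ 
                ┃       ┃▒░▓ █▒▒█░█ ▓▒░▒▒▓░█▒┃      ┃ 
                ┃       ┃▓░░█▒░█ ▒█ ▓ ██   ▒░┃******┃ 
                ┃       ┃▓▓▓██░░░▓█▓ ▒ ░█▒▒░▓┃******┃ 
                ┃       ┃ ▒▒▓▒▓  ▓░▓▒▒█ ▓ █ ░┃******┃ 
                ┃       ┃█▒█░░ ▒ ▓▓█▒ ▒▒▓▒▒█░┃******┃ 
                ┃       ┃▒▓██▒█ ░▓▒█▓▒░▒▒▓ ▓░┃******┃ 
                ┗━━━━━━━┗━━━━━━━━━━━━━━━━━━━━┛━━━━━━┛ 
                                                      
                                                      


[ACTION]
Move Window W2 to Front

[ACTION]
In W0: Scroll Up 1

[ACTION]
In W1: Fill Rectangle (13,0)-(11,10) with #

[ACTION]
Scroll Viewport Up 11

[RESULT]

                                                      
                                                      
                                                      
                  ┏━━━━━━━━━━━━━━━━━━━━━━━━━━━━━━━━━┓ 
                  ┃ DataTable                       ┃ 
                  ┠─────────────────────────────────┨ 
                  ┃Name       ▼│City  │Date         ┃ 
                  ┃────────────┼──────┼──────────   ┃ 
                ┏━━━━━━━┏━━━━━━━━━━━━━━━━━━━━┓━━━━━━┓ 
                ┃ Drawin┃ ImageViewer        ┃      ┃ 
                ┠───────┠────────────────────┨──────┨ 
                ┃+      ┃█░ █░▒██▓░█ █ ░█▓▒▒ ┃      ┃ 
                ┃       ┃▒░▓ █▒▒█░█ ▓▒░▒▒▓░█▒┃      ┃ 
                ┃       ┃▓░░█▒░█ ▒█ ▓ ██   ▒░┃******┃ 
                ┃       ┃▓▓▓██░░░▓█▓ ▒ ░█▒▒░▓┃******┃ 
                ┃       ┃ ▒▒▓▒▓  ▓░▓▒▒█ ▓ █ ░┃******┃ 
                ┃       ┃█▒█░░ ▒ ▓▓█▒ ▒▒▓▒▒█░┃******┃ 
                ┃       ┃▒▓██▒█ ░▓▒█▓▒░▒▒▓ ▓░┃******┃ 


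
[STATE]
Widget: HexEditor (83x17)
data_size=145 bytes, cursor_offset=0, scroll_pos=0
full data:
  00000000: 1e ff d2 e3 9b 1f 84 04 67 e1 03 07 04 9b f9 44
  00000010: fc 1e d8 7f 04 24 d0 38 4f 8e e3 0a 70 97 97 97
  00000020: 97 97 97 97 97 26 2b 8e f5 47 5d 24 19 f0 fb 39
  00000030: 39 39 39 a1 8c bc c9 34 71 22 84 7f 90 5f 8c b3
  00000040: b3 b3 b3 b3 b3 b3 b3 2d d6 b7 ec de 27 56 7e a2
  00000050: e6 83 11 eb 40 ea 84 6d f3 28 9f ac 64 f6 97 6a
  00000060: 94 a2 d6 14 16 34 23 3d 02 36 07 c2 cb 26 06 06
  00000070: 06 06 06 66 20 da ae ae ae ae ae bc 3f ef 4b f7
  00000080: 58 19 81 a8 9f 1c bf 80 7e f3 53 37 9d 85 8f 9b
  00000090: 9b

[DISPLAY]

00000000  1E ff d2 e3 9b 1f 84 04  67 e1 03 07 04 9b f9 44  |........g......D|     
00000010  fc 1e d8 7f 04 24 d0 38  4f 8e e3 0a 70 97 97 97  |.....$.8O...p...|     
00000020  97 97 97 97 97 26 2b 8e  f5 47 5d 24 19 f0 fb 39  |.....&+..G]$...9|     
00000030  39 39 39 a1 8c bc c9 34  71 22 84 7f 90 5f 8c b3  |999....4q"..._..|     
00000040  b3 b3 b3 b3 b3 b3 b3 2d  d6 b7 ec de 27 56 7e a2  |.......-....'V~.|     
00000050  e6 83 11 eb 40 ea 84 6d  f3 28 9f ac 64 f6 97 6a  |....@..m.(..d..j|     
00000060  94 a2 d6 14 16 34 23 3d  02 36 07 c2 cb 26 06 06  |.....4#=.6...&..|     
00000070  06 06 06 66 20 da ae ae  ae ae ae bc 3f ef 4b f7  |...f .......?.K.|     
00000080  58 19 81 a8 9f 1c bf 80  7e f3 53 37 9d 85 8f 9b  |X.......~.S7....|     
00000090  9b                                                |.               |     
                                                                                   
                                                                                   
                                                                                   
                                                                                   
                                                                                   
                                                                                   
                                                                                   


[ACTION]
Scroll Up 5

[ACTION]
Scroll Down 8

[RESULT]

00000080  58 19 81 a8 9f 1c bf 80  7e f3 53 37 9d 85 8f 9b  |X.......~.S7....|     
00000090  9b                                                |.               |     
                                                                                   
                                                                                   
                                                                                   
                                                                                   
                                                                                   
                                                                                   
                                                                                   
                                                                                   
                                                                                   
                                                                                   
                                                                                   
                                                                                   
                                                                                   
                                                                                   
                                                                                   


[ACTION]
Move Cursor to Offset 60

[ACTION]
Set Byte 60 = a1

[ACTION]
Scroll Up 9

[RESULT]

00000000  1e ff d2 e3 9b 1f 84 04  67 e1 03 07 04 9b f9 44  |........g......D|     
00000010  fc 1e d8 7f 04 24 d0 38  4f 8e e3 0a 70 97 97 97  |.....$.8O...p...|     
00000020  97 97 97 97 97 26 2b 8e  f5 47 5d 24 19 f0 fb 39  |.....&+..G]$...9|     
00000030  39 39 39 a1 8c bc c9 34  71 22 84 7f A1 5f 8c b3  |999....4q"..._..|     
00000040  b3 b3 b3 b3 b3 b3 b3 2d  d6 b7 ec de 27 56 7e a2  |.......-....'V~.|     
00000050  e6 83 11 eb 40 ea 84 6d  f3 28 9f ac 64 f6 97 6a  |....@..m.(..d..j|     
00000060  94 a2 d6 14 16 34 23 3d  02 36 07 c2 cb 26 06 06  |.....4#=.6...&..|     
00000070  06 06 06 66 20 da ae ae  ae ae ae bc 3f ef 4b f7  |...f .......?.K.|     
00000080  58 19 81 a8 9f 1c bf 80  7e f3 53 37 9d 85 8f 9b  |X.......~.S7....|     
00000090  9b                                                |.               |     
                                                                                   
                                                                                   
                                                                                   
                                                                                   
                                                                                   
                                                                                   
                                                                                   


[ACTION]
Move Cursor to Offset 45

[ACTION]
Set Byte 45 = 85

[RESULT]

00000000  1e ff d2 e3 9b 1f 84 04  67 e1 03 07 04 9b f9 44  |........g......D|     
00000010  fc 1e d8 7f 04 24 d0 38  4f 8e e3 0a 70 97 97 97  |.....$.8O...p...|     
00000020  97 97 97 97 97 26 2b 8e  f5 47 5d 24 19 85 fb 39  |.....&+..G]$...9|     
00000030  39 39 39 a1 8c bc c9 34  71 22 84 7f a1 5f 8c b3  |999....4q"..._..|     
00000040  b3 b3 b3 b3 b3 b3 b3 2d  d6 b7 ec de 27 56 7e a2  |.......-....'V~.|     
00000050  e6 83 11 eb 40 ea 84 6d  f3 28 9f ac 64 f6 97 6a  |....@..m.(..d..j|     
00000060  94 a2 d6 14 16 34 23 3d  02 36 07 c2 cb 26 06 06  |.....4#=.6...&..|     
00000070  06 06 06 66 20 da ae ae  ae ae ae bc 3f ef 4b f7  |...f .......?.K.|     
00000080  58 19 81 a8 9f 1c bf 80  7e f3 53 37 9d 85 8f 9b  |X.......~.S7....|     
00000090  9b                                                |.               |     
                                                                                   
                                                                                   
                                                                                   
                                                                                   
                                                                                   
                                                                                   
                                                                                   


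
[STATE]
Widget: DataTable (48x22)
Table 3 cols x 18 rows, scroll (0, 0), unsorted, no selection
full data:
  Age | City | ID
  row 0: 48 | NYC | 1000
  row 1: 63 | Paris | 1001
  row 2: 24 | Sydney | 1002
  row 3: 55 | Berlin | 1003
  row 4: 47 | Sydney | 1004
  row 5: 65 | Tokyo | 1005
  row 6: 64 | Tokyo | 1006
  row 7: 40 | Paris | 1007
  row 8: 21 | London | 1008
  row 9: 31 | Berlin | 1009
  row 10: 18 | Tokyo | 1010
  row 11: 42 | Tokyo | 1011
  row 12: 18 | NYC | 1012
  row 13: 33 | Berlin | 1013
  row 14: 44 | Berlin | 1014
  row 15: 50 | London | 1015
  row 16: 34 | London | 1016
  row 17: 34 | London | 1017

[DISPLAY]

Age│City  │ID                                   
───┼──────┼────                                 
48 │NYC   │1000                                 
63 │Paris │1001                                 
24 │Sydney│1002                                 
55 │Berlin│1003                                 
47 │Sydney│1004                                 
65 │Tokyo │1005                                 
64 │Tokyo │1006                                 
40 │Paris │1007                                 
21 │London│1008                                 
31 │Berlin│1009                                 
18 │Tokyo │1010                                 
42 │Tokyo │1011                                 
18 │NYC   │1012                                 
33 │Berlin│1013                                 
44 │Berlin│1014                                 
50 │London│1015                                 
34 │London│1016                                 
34 │London│1017                                 
                                                
                                                


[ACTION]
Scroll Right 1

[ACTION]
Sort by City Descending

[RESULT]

Age│City ▼│ID                                   
───┼──────┼────                                 
65 │Tokyo │1005                                 
64 │Tokyo │1006                                 
18 │Tokyo │1010                                 
42 │Tokyo │1011                                 
24 │Sydney│1002                                 
47 │Sydney│1004                                 
63 │Paris │1001                                 
40 │Paris │1007                                 
48 │NYC   │1000                                 
18 │NYC   │1012                                 
21 │London│1008                                 
50 │London│1015                                 
34 │London│1016                                 
34 │London│1017                                 
55 │Berlin│1003                                 
31 │Berlin│1009                                 
33 │Berlin│1013                                 
44 │Berlin│1014                                 
                                                
                                                


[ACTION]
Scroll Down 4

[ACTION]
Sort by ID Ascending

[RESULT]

Age│City  │ID ▲                                 
───┼──────┼────                                 
48 │NYC   │1000                                 
63 │Paris │1001                                 
24 │Sydney│1002                                 
55 │Berlin│1003                                 
47 │Sydney│1004                                 
65 │Tokyo │1005                                 
64 │Tokyo │1006                                 
40 │Paris │1007                                 
21 │London│1008                                 
31 │Berlin│1009                                 
18 │Tokyo │1010                                 
42 │Tokyo │1011                                 
18 │NYC   │1012                                 
33 │Berlin│1013                                 
44 │Berlin│1014                                 
50 │London│1015                                 
34 │London│1016                                 
34 │London│1017                                 
                                                
                                                


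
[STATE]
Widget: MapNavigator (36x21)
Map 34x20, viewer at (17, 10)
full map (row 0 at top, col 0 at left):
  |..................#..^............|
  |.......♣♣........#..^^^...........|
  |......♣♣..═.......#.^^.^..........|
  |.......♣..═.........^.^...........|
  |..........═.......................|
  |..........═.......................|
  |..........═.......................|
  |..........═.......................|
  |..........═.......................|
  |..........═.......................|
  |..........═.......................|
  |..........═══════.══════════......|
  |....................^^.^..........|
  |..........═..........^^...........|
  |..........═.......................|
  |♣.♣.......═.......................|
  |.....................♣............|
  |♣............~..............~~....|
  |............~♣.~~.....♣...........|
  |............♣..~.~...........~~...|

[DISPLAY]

 ..................#..^............ 
 .......♣♣........#..^^^........... 
 ......♣♣..═.......#.^^.^.......... 
 .......♣..═.........^.^........... 
 ..........═....................... 
 ..........═....................... 
 ..........═....................... 
 ..........═....................... 
 ..........═....................... 
 ..........═....................... 
 ..........═......@................ 
 ..........═══════.══════════...... 
 ....................^^.^.......... 
 ..........═..........^^........... 
 ..........═....................... 
 ♣.♣.......═....................... 
 .....................♣............ 
 ♣............~..............~~.... 
 ............~♣.~~.....♣........... 
 ............♣..~.~...........~~... 
                                    


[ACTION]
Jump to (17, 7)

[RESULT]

                                    
                                    
                                    
 ..................#..^............ 
 .......♣♣........#..^^^........... 
 ......♣♣..═.......#.^^.^.......... 
 .......♣..═.........^.^........... 
 ..........═....................... 
 ..........═....................... 
 ..........═....................... 
 ..........═......@................ 
 ..........═....................... 
 ..........═....................... 
 ..........═....................... 
 ..........═══════.══════════...... 
 ....................^^.^.......... 
 ..........═..........^^........... 
 ..........═....................... 
 ♣.♣.......═....................... 
 .....................♣............ 
 ♣............~..............~~.... 


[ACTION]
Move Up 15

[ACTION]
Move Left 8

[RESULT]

                                    
                                    
                                    
                                    
                                    
                                    
                                    
                                    
                                    
                                    
         .........@........#..^.....
         .......♣♣........#..^^^....
         ......♣♣..═.......#.^^.^...
         .......♣..═.........^.^....
         ..........═................
         ..........═................
         ..........═................
         ..........═................
         ..........═................
         ..........═................
         ..........═................


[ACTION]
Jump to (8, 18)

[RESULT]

          ..........═...............
          ..........═...............
          ..........═...............
          ..........═══════.════════
          ....................^^.^..
          ..........═..........^^...
          ..........═...............
          ♣.♣.......═...............
          .....................♣....
          ♣............~............
          ........@...~♣.~~.....♣...
          ............♣..~.~........
                                    
                                    
                                    
                                    
                                    
                                    
                                    
                                    
                                    


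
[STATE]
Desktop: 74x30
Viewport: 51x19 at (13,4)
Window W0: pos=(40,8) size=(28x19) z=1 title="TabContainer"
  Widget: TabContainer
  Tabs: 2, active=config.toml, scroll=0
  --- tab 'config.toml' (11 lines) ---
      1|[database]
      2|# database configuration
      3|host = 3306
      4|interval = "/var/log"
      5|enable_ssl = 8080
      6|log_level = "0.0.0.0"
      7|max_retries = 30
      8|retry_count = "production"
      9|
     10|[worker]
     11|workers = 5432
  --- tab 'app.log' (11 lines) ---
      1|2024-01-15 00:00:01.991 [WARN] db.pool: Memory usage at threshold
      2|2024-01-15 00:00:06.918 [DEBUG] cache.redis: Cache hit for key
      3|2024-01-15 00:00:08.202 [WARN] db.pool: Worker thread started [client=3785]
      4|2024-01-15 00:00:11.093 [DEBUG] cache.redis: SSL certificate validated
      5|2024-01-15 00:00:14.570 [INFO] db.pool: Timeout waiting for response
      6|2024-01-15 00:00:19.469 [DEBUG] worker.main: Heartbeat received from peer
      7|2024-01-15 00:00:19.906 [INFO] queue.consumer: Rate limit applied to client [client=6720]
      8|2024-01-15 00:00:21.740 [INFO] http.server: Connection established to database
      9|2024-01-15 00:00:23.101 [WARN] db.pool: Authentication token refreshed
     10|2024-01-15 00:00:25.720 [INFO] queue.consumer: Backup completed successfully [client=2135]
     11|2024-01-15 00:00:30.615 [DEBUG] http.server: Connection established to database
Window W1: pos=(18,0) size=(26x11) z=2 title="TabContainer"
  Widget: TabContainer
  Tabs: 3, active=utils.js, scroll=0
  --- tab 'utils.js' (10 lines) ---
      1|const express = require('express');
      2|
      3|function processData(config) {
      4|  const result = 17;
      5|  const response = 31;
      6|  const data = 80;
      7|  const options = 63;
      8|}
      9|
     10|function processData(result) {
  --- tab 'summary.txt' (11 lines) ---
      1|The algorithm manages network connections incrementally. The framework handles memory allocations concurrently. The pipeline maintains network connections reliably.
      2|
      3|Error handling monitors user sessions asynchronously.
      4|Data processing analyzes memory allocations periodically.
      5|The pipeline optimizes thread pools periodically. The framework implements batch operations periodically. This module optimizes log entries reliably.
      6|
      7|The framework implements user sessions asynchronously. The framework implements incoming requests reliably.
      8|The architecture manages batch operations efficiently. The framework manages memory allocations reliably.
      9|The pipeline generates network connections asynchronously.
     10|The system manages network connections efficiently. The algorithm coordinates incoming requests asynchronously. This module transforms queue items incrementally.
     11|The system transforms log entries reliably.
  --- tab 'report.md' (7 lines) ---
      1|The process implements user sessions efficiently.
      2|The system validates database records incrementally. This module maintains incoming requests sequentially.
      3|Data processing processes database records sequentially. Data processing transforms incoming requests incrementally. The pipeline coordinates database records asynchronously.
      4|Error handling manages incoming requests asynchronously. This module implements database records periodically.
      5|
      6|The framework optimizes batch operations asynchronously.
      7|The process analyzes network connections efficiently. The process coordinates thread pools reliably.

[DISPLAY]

     ┃────────────────────────┃                    
     ┃const express = require(┃                    
     ┃                        ┃                    
     ┃function processData(con┃                    
     ┃  const result = 17;    ┃━━━━━━━━━━━━━━━━━━━━
     ┃  const response = 31;  ┃bContainer          
     ┗━━━━━━━━━━━━━━━━━━━━━━━━┛────────────────────
                           ┃[config.toml]│ app.log 
                           ┃───────────────────────
                           ┃[database]             
                           ┃# database configuratio
                           ┃host = 3306            
                           ┃interval = "/var/log"  
                           ┃enable_ssl = 8080      
                           ┃log_level = "0.0.0.0"  
                           ┃max_retries = 30       
                           ┃retry_count = "producti
                           ┃                       
                           ┃[worker]               


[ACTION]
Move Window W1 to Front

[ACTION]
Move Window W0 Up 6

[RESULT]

     ┃────────────────────────┃────────────────────
     ┃const express = require(┃nfig.toml]│ app.log 
     ┃                        ┃────────────────────
     ┃function processData(con┃tabase]             
     ┃  const result = 17;    ┃atabase configuratio
     ┃  const response = 31;  ┃t = 3306            
     ┗━━━━━━━━━━━━━━━━━━━━━━━━┛erval = "/var/log"  
                           ┃enable_ssl = 8080      
                           ┃log_level = "0.0.0.0"  
                           ┃max_retries = 30       
                           ┃retry_count = "producti
                           ┃                       
                           ┃[worker]               
                           ┃workers = 5432         
                           ┃                       
                           ┃                       
                           ┗━━━━━━━━━━━━━━━━━━━━━━━
                                                   
                                                   


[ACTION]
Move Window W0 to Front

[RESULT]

     ┃─────────────────────┠───────────────────────
     ┃const express = requi┃[config.toml]│ app.log 
     ┃                     ┃───────────────────────
     ┃function processData(┃[database]             
     ┃  const result = 17; ┃# database configuratio
     ┃  const response = 31┃host = 3306            
     ┗━━━━━━━━━━━━━━━━━━━━━┃interval = "/var/log"  
                           ┃enable_ssl = 8080      
                           ┃log_level = "0.0.0.0"  
                           ┃max_retries = 30       
                           ┃retry_count = "producti
                           ┃                       
                           ┃[worker]               
                           ┃workers = 5432         
                           ┃                       
                           ┃                       
                           ┗━━━━━━━━━━━━━━━━━━━━━━━
                                                   
                                                   


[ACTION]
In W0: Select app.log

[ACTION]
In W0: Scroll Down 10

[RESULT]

     ┃─────────────────────┠───────────────────────
     ┃const express = requi┃ config.toml │[app.log]
     ┃                     ┃───────────────────────
     ┃function processData(┃2024-01-15 00:00:30.615
     ┃  const result = 17; ┃                       
     ┃  const response = 31┃                       
     ┗━━━━━━━━━━━━━━━━━━━━━┃                       
                           ┃                       
                           ┃                       
                           ┃                       
                           ┃                       
                           ┃                       
                           ┃                       
                           ┃                       
                           ┃                       
                           ┃                       
                           ┗━━━━━━━━━━━━━━━━━━━━━━━
                                                   
                                                   
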